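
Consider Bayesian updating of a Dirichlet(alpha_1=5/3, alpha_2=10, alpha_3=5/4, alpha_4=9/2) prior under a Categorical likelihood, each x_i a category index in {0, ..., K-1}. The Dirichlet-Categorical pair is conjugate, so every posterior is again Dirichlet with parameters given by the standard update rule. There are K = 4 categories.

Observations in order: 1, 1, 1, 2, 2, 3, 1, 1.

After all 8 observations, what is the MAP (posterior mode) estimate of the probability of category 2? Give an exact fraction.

obs 1: x=1 → posterior Dirichlet(5/3, 11, 5/4, 9/2)
obs 2: x=1 → posterior Dirichlet(5/3, 12, 5/4, 9/2)
obs 3: x=1 → posterior Dirichlet(5/3, 13, 5/4, 9/2)
obs 4: x=2 → posterior Dirichlet(5/3, 13, 9/4, 9/2)
obs 5: x=2 → posterior Dirichlet(5/3, 13, 13/4, 9/2)
obs 6: x=3 → posterior Dirichlet(5/3, 13, 13/4, 11/2)
obs 7: x=1 → posterior Dirichlet(5/3, 14, 13/4, 11/2)
obs 8: x=1 → posterior Dirichlet(5/3, 15, 13/4, 11/2)

27/257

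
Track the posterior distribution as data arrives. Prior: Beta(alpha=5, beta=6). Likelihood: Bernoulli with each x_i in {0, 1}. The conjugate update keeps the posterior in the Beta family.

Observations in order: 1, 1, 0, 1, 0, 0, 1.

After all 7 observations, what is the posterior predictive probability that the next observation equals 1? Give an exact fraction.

1/2

obs 1: x=1 → posterior Beta(6, 6)
obs 2: x=1 → posterior Beta(7, 6)
obs 3: x=0 → posterior Beta(7, 7)
obs 4: x=1 → posterior Beta(8, 7)
obs 5: x=0 → posterior Beta(8, 8)
obs 6: x=0 → posterior Beta(8, 9)
obs 7: x=1 → posterior Beta(9, 9)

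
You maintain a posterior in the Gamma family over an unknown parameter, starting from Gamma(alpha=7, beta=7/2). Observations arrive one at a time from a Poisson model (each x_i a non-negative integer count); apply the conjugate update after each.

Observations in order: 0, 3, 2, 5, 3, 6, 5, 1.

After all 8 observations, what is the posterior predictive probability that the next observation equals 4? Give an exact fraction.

obs 1: x=0 → posterior Gamma(7, 9/2)
obs 2: x=3 → posterior Gamma(10, 11/2)
obs 3: x=2 → posterior Gamma(12, 13/2)
obs 4: x=5 → posterior Gamma(17, 15/2)
obs 5: x=3 → posterior Gamma(20, 17/2)
obs 6: x=6 → posterior Gamma(26, 19/2)
obs 7: x=5 → posterior Gamma(31, 21/2)
obs 8: x=1 → posterior Gamma(32, 23/2)

6301448173858491390877672339293359342598501502592/42351647362715016953416125033982098102569580078125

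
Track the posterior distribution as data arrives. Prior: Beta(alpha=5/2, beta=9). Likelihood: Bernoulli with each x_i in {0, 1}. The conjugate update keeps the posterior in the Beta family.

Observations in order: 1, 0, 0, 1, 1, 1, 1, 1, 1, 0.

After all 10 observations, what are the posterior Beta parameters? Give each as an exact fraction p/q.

alpha=19/2, beta=12

obs 1: x=1 → posterior Beta(7/2, 9)
obs 2: x=0 → posterior Beta(7/2, 10)
obs 3: x=0 → posterior Beta(7/2, 11)
obs 4: x=1 → posterior Beta(9/2, 11)
obs 5: x=1 → posterior Beta(11/2, 11)
obs 6: x=1 → posterior Beta(13/2, 11)
obs 7: x=1 → posterior Beta(15/2, 11)
obs 8: x=1 → posterior Beta(17/2, 11)
obs 9: x=1 → posterior Beta(19/2, 11)
obs 10: x=0 → posterior Beta(19/2, 12)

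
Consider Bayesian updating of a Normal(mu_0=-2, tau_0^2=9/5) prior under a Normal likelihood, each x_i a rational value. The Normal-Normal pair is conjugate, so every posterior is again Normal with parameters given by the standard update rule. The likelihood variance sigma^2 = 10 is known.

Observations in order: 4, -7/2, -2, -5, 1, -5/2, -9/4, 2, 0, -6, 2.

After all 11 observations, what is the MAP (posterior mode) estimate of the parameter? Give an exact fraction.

obs 1: x=4 → posterior Normal(-64/59, 90/59)
obs 2: x=-7/2 → posterior Normal(-191/136, 45/34)
obs 3: x=-2 → posterior Normal(-227/154, 90/77)
obs 4: x=-5 → posterior Normal(-317/172, 45/43)
obs 5: x=1 → posterior Normal(-299/190, 18/19)
obs 6: x=-5/2 → posterior Normal(-43/26, 45/52)
obs 7: x=-9/4 → posterior Normal(-769/452, 90/113)
obs 8: x=2 → posterior Normal(-697/488, 45/61)
obs 9: x=0 → posterior Normal(-697/524, 90/131)
obs 10: x=-6 → posterior Normal(-913/560, 9/14)
obs 11: x=2 → posterior Normal(-841/596, 90/149)

-841/596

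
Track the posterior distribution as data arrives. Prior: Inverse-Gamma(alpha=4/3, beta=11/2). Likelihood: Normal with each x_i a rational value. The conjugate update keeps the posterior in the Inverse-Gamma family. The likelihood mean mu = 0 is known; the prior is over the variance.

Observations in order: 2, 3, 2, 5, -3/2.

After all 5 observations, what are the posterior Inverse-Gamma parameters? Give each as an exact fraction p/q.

alpha=23/6, beta=221/8

obs 1: x=2 → posterior Inverse-Gamma(11/6, 15/2)
obs 2: x=3 → posterior Inverse-Gamma(7/3, 12)
obs 3: x=2 → posterior Inverse-Gamma(17/6, 14)
obs 4: x=5 → posterior Inverse-Gamma(10/3, 53/2)
obs 5: x=-3/2 → posterior Inverse-Gamma(23/6, 221/8)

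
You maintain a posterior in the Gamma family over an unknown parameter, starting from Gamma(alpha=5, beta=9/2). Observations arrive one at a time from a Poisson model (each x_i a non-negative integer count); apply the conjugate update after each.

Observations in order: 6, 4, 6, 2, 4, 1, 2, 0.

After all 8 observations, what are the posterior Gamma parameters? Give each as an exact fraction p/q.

obs 1: x=6 → posterior Gamma(11, 11/2)
obs 2: x=4 → posterior Gamma(15, 13/2)
obs 3: x=6 → posterior Gamma(21, 15/2)
obs 4: x=2 → posterior Gamma(23, 17/2)
obs 5: x=4 → posterior Gamma(27, 19/2)
obs 6: x=1 → posterior Gamma(28, 21/2)
obs 7: x=2 → posterior Gamma(30, 23/2)
obs 8: x=0 → posterior Gamma(30, 25/2)

alpha=30, beta=25/2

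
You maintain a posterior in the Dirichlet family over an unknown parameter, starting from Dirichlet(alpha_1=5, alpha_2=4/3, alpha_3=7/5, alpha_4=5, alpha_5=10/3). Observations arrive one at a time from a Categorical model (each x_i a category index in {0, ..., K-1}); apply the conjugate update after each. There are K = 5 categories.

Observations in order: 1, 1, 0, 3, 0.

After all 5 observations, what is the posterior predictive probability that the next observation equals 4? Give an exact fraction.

obs 1: x=1 → posterior Dirichlet(5, 7/3, 7/5, 5, 10/3)
obs 2: x=1 → posterior Dirichlet(5, 10/3, 7/5, 5, 10/3)
obs 3: x=0 → posterior Dirichlet(6, 10/3, 7/5, 5, 10/3)
obs 4: x=3 → posterior Dirichlet(6, 10/3, 7/5, 6, 10/3)
obs 5: x=0 → posterior Dirichlet(7, 10/3, 7/5, 6, 10/3)

25/158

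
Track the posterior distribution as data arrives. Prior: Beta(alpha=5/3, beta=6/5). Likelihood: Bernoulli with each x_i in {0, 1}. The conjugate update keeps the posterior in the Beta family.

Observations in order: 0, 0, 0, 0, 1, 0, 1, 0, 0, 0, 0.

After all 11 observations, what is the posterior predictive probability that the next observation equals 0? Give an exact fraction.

obs 1: x=0 → posterior Beta(5/3, 11/5)
obs 2: x=0 → posterior Beta(5/3, 16/5)
obs 3: x=0 → posterior Beta(5/3, 21/5)
obs 4: x=0 → posterior Beta(5/3, 26/5)
obs 5: x=1 → posterior Beta(8/3, 26/5)
obs 6: x=0 → posterior Beta(8/3, 31/5)
obs 7: x=1 → posterior Beta(11/3, 31/5)
obs 8: x=0 → posterior Beta(11/3, 36/5)
obs 9: x=0 → posterior Beta(11/3, 41/5)
obs 10: x=0 → posterior Beta(11/3, 46/5)
obs 11: x=0 → posterior Beta(11/3, 51/5)

153/208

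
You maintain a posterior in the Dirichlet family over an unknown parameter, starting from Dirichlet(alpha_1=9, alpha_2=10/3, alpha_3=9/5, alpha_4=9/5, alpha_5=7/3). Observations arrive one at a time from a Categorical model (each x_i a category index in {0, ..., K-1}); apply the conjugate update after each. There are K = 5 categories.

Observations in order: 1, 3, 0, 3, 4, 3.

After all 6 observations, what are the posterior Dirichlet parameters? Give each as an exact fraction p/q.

obs 1: x=1 → posterior Dirichlet(9, 13/3, 9/5, 9/5, 7/3)
obs 2: x=3 → posterior Dirichlet(9, 13/3, 9/5, 14/5, 7/3)
obs 3: x=0 → posterior Dirichlet(10, 13/3, 9/5, 14/5, 7/3)
obs 4: x=3 → posterior Dirichlet(10, 13/3, 9/5, 19/5, 7/3)
obs 5: x=4 → posterior Dirichlet(10, 13/3, 9/5, 19/5, 10/3)
obs 6: x=3 → posterior Dirichlet(10, 13/3, 9/5, 24/5, 10/3)

alpha_1=10, alpha_2=13/3, alpha_3=9/5, alpha_4=24/5, alpha_5=10/3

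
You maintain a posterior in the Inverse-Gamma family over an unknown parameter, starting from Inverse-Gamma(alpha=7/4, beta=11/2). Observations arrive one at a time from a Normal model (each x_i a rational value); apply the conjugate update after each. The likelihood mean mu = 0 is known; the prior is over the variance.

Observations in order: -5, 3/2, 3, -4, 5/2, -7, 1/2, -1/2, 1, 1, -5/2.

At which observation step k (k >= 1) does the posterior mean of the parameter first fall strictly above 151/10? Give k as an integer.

k = 6

obs 1: x=-5 → posterior Inverse-Gamma(9/4, 18)
obs 2: x=3/2 → posterior Inverse-Gamma(11/4, 153/8)
obs 3: x=3 → posterior Inverse-Gamma(13/4, 189/8)
obs 4: x=-4 → posterior Inverse-Gamma(15/4, 253/8)
obs 5: x=5/2 → posterior Inverse-Gamma(17/4, 139/4)
obs 6: x=-7 → posterior Inverse-Gamma(19/4, 237/4)
obs 7: x=1/2 → posterior Inverse-Gamma(21/4, 475/8)
obs 8: x=-1/2 → posterior Inverse-Gamma(23/4, 119/2)
obs 9: x=1 → posterior Inverse-Gamma(25/4, 60)
obs 10: x=1 → posterior Inverse-Gamma(27/4, 121/2)
obs 11: x=-5/2 → posterior Inverse-Gamma(29/4, 509/8)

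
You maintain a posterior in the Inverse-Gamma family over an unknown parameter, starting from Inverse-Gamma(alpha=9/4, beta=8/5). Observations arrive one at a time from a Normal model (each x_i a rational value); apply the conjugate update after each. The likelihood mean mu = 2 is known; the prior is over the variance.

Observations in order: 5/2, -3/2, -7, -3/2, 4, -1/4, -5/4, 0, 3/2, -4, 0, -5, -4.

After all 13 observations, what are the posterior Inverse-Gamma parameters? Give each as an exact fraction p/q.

alpha=35/4, beta=10313/80

obs 1: x=5/2 → posterior Inverse-Gamma(11/4, 69/40)
obs 2: x=-3/2 → posterior Inverse-Gamma(13/4, 157/20)
obs 3: x=-7 → posterior Inverse-Gamma(15/4, 967/20)
obs 4: x=-3/2 → posterior Inverse-Gamma(17/4, 2179/40)
obs 5: x=4 → posterior Inverse-Gamma(19/4, 2259/40)
obs 6: x=-1/4 → posterior Inverse-Gamma(21/4, 9441/160)
obs 7: x=-5/4 → posterior Inverse-Gamma(23/4, 5143/80)
obs 8: x=0 → posterior Inverse-Gamma(25/4, 5303/80)
obs 9: x=3/2 → posterior Inverse-Gamma(27/4, 5313/80)
obs 10: x=-4 → posterior Inverse-Gamma(29/4, 6753/80)
obs 11: x=0 → posterior Inverse-Gamma(31/4, 6913/80)
obs 12: x=-5 → posterior Inverse-Gamma(33/4, 8873/80)
obs 13: x=-4 → posterior Inverse-Gamma(35/4, 10313/80)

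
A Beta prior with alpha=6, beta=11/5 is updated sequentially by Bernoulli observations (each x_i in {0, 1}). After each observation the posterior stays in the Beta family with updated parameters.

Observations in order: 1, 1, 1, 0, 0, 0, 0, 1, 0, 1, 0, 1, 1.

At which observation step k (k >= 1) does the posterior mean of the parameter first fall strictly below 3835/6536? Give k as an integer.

k = 9

obs 1: x=1 → posterior Beta(7, 11/5)
obs 2: x=1 → posterior Beta(8, 11/5)
obs 3: x=1 → posterior Beta(9, 11/5)
obs 4: x=0 → posterior Beta(9, 16/5)
obs 5: x=0 → posterior Beta(9, 21/5)
obs 6: x=0 → posterior Beta(9, 26/5)
obs 7: x=0 → posterior Beta(9, 31/5)
obs 8: x=1 → posterior Beta(10, 31/5)
obs 9: x=0 → posterior Beta(10, 36/5)
obs 10: x=1 → posterior Beta(11, 36/5)
obs 11: x=0 → posterior Beta(11, 41/5)
obs 12: x=1 → posterior Beta(12, 41/5)
obs 13: x=1 → posterior Beta(13, 41/5)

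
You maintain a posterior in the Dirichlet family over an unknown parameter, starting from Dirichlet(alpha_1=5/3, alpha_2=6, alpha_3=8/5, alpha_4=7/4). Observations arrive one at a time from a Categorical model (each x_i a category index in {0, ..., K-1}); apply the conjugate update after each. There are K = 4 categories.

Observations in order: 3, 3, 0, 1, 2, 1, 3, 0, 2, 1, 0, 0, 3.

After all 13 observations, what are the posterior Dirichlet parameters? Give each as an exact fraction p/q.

alpha_1=17/3, alpha_2=9, alpha_3=18/5, alpha_4=23/4

obs 1: x=3 → posterior Dirichlet(5/3, 6, 8/5, 11/4)
obs 2: x=3 → posterior Dirichlet(5/3, 6, 8/5, 15/4)
obs 3: x=0 → posterior Dirichlet(8/3, 6, 8/5, 15/4)
obs 4: x=1 → posterior Dirichlet(8/3, 7, 8/5, 15/4)
obs 5: x=2 → posterior Dirichlet(8/3, 7, 13/5, 15/4)
obs 6: x=1 → posterior Dirichlet(8/3, 8, 13/5, 15/4)
obs 7: x=3 → posterior Dirichlet(8/3, 8, 13/5, 19/4)
obs 8: x=0 → posterior Dirichlet(11/3, 8, 13/5, 19/4)
obs 9: x=2 → posterior Dirichlet(11/3, 8, 18/5, 19/4)
obs 10: x=1 → posterior Dirichlet(11/3, 9, 18/5, 19/4)
obs 11: x=0 → posterior Dirichlet(14/3, 9, 18/5, 19/4)
obs 12: x=0 → posterior Dirichlet(17/3, 9, 18/5, 19/4)
obs 13: x=3 → posterior Dirichlet(17/3, 9, 18/5, 23/4)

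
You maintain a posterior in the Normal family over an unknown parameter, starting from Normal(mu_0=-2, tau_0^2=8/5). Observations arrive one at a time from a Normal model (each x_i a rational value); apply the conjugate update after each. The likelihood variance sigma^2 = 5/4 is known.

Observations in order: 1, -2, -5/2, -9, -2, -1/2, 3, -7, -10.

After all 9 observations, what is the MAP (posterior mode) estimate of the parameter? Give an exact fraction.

obs 1: x=1 → posterior Normal(-6/19, 40/57)
obs 2: x=-2 → posterior Normal(-82/89, 40/89)
obs 3: x=-5/2 → posterior Normal(-162/121, 40/121)
obs 4: x=-9 → posterior Normal(-50/17, 40/153)
obs 5: x=-2 → posterior Normal(-514/185, 8/37)
obs 6: x=-1/2 → posterior Normal(-530/217, 40/217)
obs 7: x=3 → posterior Normal(-434/249, 40/249)
obs 8: x=-7 → posterior Normal(-658/281, 40/281)
obs 9: x=-10 → posterior Normal(-978/313, 40/313)

-978/313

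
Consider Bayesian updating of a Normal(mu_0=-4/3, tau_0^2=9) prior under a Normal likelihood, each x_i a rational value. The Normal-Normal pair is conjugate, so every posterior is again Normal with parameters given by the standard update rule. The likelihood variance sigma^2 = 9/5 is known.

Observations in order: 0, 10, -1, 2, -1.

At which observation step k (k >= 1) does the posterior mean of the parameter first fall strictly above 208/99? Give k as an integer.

k = 2

obs 1: x=0 → posterior Normal(-2/9, 3/2)
obs 2: x=10 → posterior Normal(146/33, 9/11)
obs 3: x=-1 → posterior Normal(131/48, 9/16)
obs 4: x=2 → posterior Normal(23/9, 3/7)
obs 5: x=-1 → posterior Normal(73/39, 9/26)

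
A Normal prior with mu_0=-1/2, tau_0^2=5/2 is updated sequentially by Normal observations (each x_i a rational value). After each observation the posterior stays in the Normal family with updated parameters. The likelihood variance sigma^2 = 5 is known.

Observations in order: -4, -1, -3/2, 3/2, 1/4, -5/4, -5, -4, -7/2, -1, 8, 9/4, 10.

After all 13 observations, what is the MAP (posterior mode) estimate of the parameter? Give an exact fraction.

obs 1: x=-4 → posterior Normal(-5/3, 5/3)
obs 2: x=-1 → posterior Normal(-3/2, 5/4)
obs 3: x=-3/2 → posterior Normal(-3/2, 1)
obs 4: x=3/2 → posterior Normal(-1, 5/6)
obs 5: x=1/4 → posterior Normal(-23/28, 5/7)
obs 6: x=-5/4 → posterior Normal(-7/8, 5/8)
obs 7: x=-5 → posterior Normal(-4/3, 5/9)
obs 8: x=-4 → posterior Normal(-8/5, 1/2)
obs 9: x=-7/2 → posterior Normal(-39/22, 5/11)
obs 10: x=-1 → posterior Normal(-41/24, 5/12)
obs 11: x=8 → posterior Normal(-25/26, 5/13)
obs 12: x=9/4 → posterior Normal(-41/56, 5/14)
obs 13: x=10 → posterior Normal(-1/60, 1/3)

-1/60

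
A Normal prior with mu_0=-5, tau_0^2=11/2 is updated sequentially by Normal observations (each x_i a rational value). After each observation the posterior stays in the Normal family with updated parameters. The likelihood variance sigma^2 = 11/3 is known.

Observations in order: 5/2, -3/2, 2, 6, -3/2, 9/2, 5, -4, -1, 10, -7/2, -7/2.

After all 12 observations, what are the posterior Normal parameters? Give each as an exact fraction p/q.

mu_0=35/38, tau_0^2=11/38

obs 1: x=5/2 → posterior Normal(-1/2, 11/5)
obs 2: x=-3/2 → posterior Normal(-7/8, 11/8)
obs 3: x=2 → posterior Normal(-1/11, 1)
obs 4: x=6 → posterior Normal(17/14, 11/14)
obs 5: x=-3/2 → posterior Normal(25/34, 11/17)
obs 6: x=9/2 → posterior Normal(13/10, 11/20)
obs 7: x=5 → posterior Normal(41/23, 11/23)
obs 8: x=-4 → posterior Normal(29/26, 11/26)
obs 9: x=-1 → posterior Normal(26/29, 11/29)
obs 10: x=10 → posterior Normal(7/4, 11/32)
obs 11: x=-7/2 → posterior Normal(13/10, 11/35)
obs 12: x=-7/2 → posterior Normal(35/38, 11/38)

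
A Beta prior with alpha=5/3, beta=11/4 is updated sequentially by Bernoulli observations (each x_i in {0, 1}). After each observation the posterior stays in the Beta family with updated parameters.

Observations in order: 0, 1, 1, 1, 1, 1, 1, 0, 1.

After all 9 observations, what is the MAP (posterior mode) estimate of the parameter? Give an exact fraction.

92/137

obs 1: x=0 → posterior Beta(5/3, 15/4)
obs 2: x=1 → posterior Beta(8/3, 15/4)
obs 3: x=1 → posterior Beta(11/3, 15/4)
obs 4: x=1 → posterior Beta(14/3, 15/4)
obs 5: x=1 → posterior Beta(17/3, 15/4)
obs 6: x=1 → posterior Beta(20/3, 15/4)
obs 7: x=1 → posterior Beta(23/3, 15/4)
obs 8: x=0 → posterior Beta(23/3, 19/4)
obs 9: x=1 → posterior Beta(26/3, 19/4)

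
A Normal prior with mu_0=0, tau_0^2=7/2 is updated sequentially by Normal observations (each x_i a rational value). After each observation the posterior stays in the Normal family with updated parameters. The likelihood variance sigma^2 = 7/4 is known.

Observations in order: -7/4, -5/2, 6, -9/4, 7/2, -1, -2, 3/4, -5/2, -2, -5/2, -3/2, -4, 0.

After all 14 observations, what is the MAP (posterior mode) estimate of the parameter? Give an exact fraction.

obs 1: x=-7/4 → posterior Normal(-7/6, 7/6)
obs 2: x=-5/2 → posterior Normal(-17/10, 7/10)
obs 3: x=6 → posterior Normal(1/2, 1/2)
obs 4: x=-9/4 → posterior Normal(-1/9, 7/18)
obs 5: x=7/2 → posterior Normal(6/11, 7/22)
obs 6: x=-1 → posterior Normal(4/13, 7/26)
obs 7: x=-2 → posterior Normal(0, 7/30)
obs 8: x=3/4 → posterior Normal(3/34, 7/34)
obs 9: x=-5/2 → posterior Normal(-7/38, 7/38)
obs 10: x=-2 → posterior Normal(-5/14, 1/6)
obs 11: x=-5/2 → posterior Normal(-25/46, 7/46)
obs 12: x=-3/2 → posterior Normal(-31/50, 7/50)
obs 13: x=-4 → posterior Normal(-47/54, 7/54)
obs 14: x=0 → posterior Normal(-47/58, 7/58)

-47/58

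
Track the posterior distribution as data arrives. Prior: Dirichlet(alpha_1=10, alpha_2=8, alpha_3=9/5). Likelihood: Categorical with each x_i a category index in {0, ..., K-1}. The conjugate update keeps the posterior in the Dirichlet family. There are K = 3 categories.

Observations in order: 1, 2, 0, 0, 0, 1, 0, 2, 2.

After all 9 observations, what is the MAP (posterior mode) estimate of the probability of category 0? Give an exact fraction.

65/129

obs 1: x=1 → posterior Dirichlet(10, 9, 9/5)
obs 2: x=2 → posterior Dirichlet(10, 9, 14/5)
obs 3: x=0 → posterior Dirichlet(11, 9, 14/5)
obs 4: x=0 → posterior Dirichlet(12, 9, 14/5)
obs 5: x=0 → posterior Dirichlet(13, 9, 14/5)
obs 6: x=1 → posterior Dirichlet(13, 10, 14/5)
obs 7: x=0 → posterior Dirichlet(14, 10, 14/5)
obs 8: x=2 → posterior Dirichlet(14, 10, 19/5)
obs 9: x=2 → posterior Dirichlet(14, 10, 24/5)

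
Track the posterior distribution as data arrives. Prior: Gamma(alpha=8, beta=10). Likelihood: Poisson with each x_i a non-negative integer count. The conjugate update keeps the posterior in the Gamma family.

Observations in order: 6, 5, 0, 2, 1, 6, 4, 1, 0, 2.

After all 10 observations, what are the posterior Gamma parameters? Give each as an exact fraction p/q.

alpha=35, beta=20

obs 1: x=6 → posterior Gamma(14, 11)
obs 2: x=5 → posterior Gamma(19, 12)
obs 3: x=0 → posterior Gamma(19, 13)
obs 4: x=2 → posterior Gamma(21, 14)
obs 5: x=1 → posterior Gamma(22, 15)
obs 6: x=6 → posterior Gamma(28, 16)
obs 7: x=4 → posterior Gamma(32, 17)
obs 8: x=1 → posterior Gamma(33, 18)
obs 9: x=0 → posterior Gamma(33, 19)
obs 10: x=2 → posterior Gamma(35, 20)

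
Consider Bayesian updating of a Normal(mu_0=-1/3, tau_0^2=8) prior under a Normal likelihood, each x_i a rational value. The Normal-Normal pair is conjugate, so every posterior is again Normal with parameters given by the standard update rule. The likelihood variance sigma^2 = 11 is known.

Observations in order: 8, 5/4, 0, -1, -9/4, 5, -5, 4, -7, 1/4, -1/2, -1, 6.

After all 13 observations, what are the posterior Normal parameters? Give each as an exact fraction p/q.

mu_0=35/69, tau_0^2=88/115

obs 1: x=8 → posterior Normal(181/57, 88/19)
obs 2: x=5/4 → posterior Normal(211/81, 88/27)
obs 3: x=0 → posterior Normal(211/105, 88/35)
obs 4: x=-1 → posterior Normal(187/129, 88/43)
obs 5: x=-9/4 → posterior Normal(133/153, 88/51)
obs 6: x=5 → posterior Normal(253/177, 88/59)
obs 7: x=-5 → posterior Normal(133/201, 88/67)
obs 8: x=4 → posterior Normal(229/225, 88/75)
obs 9: x=-7 → posterior Normal(61/249, 88/83)
obs 10: x=1/4 → posterior Normal(67/273, 88/91)
obs 11: x=-1/2 → posterior Normal(5/27, 8/9)
obs 12: x=-1 → posterior Normal(31/321, 88/107)
obs 13: x=6 → posterior Normal(35/69, 88/115)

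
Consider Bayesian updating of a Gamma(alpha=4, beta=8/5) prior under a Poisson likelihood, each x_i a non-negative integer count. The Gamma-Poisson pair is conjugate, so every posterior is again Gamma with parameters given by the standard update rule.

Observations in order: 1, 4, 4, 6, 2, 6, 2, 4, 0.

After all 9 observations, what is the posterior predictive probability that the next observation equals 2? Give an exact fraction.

11168801354506079362952797954955120572091076061230710617751325/52478302028992644968172978478148648556151605660894866578604032

obs 1: x=1 → posterior Gamma(5, 13/5)
obs 2: x=4 → posterior Gamma(9, 18/5)
obs 3: x=4 → posterior Gamma(13, 23/5)
obs 4: x=6 → posterior Gamma(19, 28/5)
obs 5: x=2 → posterior Gamma(21, 33/5)
obs 6: x=6 → posterior Gamma(27, 38/5)
obs 7: x=2 → posterior Gamma(29, 43/5)
obs 8: x=4 → posterior Gamma(33, 48/5)
obs 9: x=0 → posterior Gamma(33, 53/5)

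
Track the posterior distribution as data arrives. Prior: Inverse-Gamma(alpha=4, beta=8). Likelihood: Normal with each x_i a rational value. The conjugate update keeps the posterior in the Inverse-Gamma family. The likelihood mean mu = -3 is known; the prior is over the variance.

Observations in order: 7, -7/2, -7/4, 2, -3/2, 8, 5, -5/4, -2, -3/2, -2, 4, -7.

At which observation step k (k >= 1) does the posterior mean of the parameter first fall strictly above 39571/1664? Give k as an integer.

k = 7

obs 1: x=7 → posterior Inverse-Gamma(9/2, 58)
obs 2: x=-7/2 → posterior Inverse-Gamma(5, 465/8)
obs 3: x=-7/4 → posterior Inverse-Gamma(11/2, 1885/32)
obs 4: x=2 → posterior Inverse-Gamma(6, 2285/32)
obs 5: x=-3/2 → posterior Inverse-Gamma(13/2, 2321/32)
obs 6: x=8 → posterior Inverse-Gamma(7, 4257/32)
obs 7: x=5 → posterior Inverse-Gamma(15/2, 5281/32)
obs 8: x=-5/4 → posterior Inverse-Gamma(8, 2665/16)
obs 9: x=-2 → posterior Inverse-Gamma(17/2, 2673/16)
obs 10: x=-3/2 → posterior Inverse-Gamma(9, 2691/16)
obs 11: x=-2 → posterior Inverse-Gamma(19/2, 2699/16)
obs 12: x=4 → posterior Inverse-Gamma(10, 3091/16)
obs 13: x=-7 → posterior Inverse-Gamma(21/2, 3219/16)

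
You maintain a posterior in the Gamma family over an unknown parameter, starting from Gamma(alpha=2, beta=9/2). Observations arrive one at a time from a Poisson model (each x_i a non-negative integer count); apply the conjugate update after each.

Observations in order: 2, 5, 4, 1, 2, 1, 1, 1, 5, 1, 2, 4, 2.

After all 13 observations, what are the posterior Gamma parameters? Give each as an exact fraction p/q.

alpha=33, beta=35/2

obs 1: x=2 → posterior Gamma(4, 11/2)
obs 2: x=5 → posterior Gamma(9, 13/2)
obs 3: x=4 → posterior Gamma(13, 15/2)
obs 4: x=1 → posterior Gamma(14, 17/2)
obs 5: x=2 → posterior Gamma(16, 19/2)
obs 6: x=1 → posterior Gamma(17, 21/2)
obs 7: x=1 → posterior Gamma(18, 23/2)
obs 8: x=1 → posterior Gamma(19, 25/2)
obs 9: x=5 → posterior Gamma(24, 27/2)
obs 10: x=1 → posterior Gamma(25, 29/2)
obs 11: x=2 → posterior Gamma(27, 31/2)
obs 12: x=4 → posterior Gamma(31, 33/2)
obs 13: x=2 → posterior Gamma(33, 35/2)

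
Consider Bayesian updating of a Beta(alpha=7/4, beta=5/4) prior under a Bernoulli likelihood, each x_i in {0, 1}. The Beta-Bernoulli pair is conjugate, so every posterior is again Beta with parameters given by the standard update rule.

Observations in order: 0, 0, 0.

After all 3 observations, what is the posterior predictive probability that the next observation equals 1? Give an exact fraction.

7/24

obs 1: x=0 → posterior Beta(7/4, 9/4)
obs 2: x=0 → posterior Beta(7/4, 13/4)
obs 3: x=0 → posterior Beta(7/4, 17/4)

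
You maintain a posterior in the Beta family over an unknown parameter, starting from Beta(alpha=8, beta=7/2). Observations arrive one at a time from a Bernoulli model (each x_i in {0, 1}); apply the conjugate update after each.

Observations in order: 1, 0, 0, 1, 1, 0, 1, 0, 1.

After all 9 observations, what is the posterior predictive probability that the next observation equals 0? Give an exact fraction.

obs 1: x=1 → posterior Beta(9, 7/2)
obs 2: x=0 → posterior Beta(9, 9/2)
obs 3: x=0 → posterior Beta(9, 11/2)
obs 4: x=1 → posterior Beta(10, 11/2)
obs 5: x=1 → posterior Beta(11, 11/2)
obs 6: x=0 → posterior Beta(11, 13/2)
obs 7: x=1 → posterior Beta(12, 13/2)
obs 8: x=0 → posterior Beta(12, 15/2)
obs 9: x=1 → posterior Beta(13, 15/2)

15/41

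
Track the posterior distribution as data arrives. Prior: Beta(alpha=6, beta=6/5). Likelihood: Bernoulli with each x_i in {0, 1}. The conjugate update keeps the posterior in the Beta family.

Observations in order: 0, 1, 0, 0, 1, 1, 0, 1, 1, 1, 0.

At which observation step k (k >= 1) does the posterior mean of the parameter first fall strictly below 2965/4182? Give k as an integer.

k = 3

obs 1: x=0 → posterior Beta(6, 11/5)
obs 2: x=1 → posterior Beta(7, 11/5)
obs 3: x=0 → posterior Beta(7, 16/5)
obs 4: x=0 → posterior Beta(7, 21/5)
obs 5: x=1 → posterior Beta(8, 21/5)
obs 6: x=1 → posterior Beta(9, 21/5)
obs 7: x=0 → posterior Beta(9, 26/5)
obs 8: x=1 → posterior Beta(10, 26/5)
obs 9: x=1 → posterior Beta(11, 26/5)
obs 10: x=1 → posterior Beta(12, 26/5)
obs 11: x=0 → posterior Beta(12, 31/5)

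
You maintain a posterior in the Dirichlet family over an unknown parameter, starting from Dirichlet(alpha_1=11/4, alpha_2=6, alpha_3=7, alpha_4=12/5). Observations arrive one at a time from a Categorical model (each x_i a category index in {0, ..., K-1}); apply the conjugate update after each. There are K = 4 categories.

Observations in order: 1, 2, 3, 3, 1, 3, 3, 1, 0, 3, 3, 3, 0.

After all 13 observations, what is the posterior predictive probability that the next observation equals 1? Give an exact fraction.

obs 1: x=1 → posterior Dirichlet(11/4, 7, 7, 12/5)
obs 2: x=2 → posterior Dirichlet(11/4, 7, 8, 12/5)
obs 3: x=3 → posterior Dirichlet(11/4, 7, 8, 17/5)
obs 4: x=3 → posterior Dirichlet(11/4, 7, 8, 22/5)
obs 5: x=1 → posterior Dirichlet(11/4, 8, 8, 22/5)
obs 6: x=3 → posterior Dirichlet(11/4, 8, 8, 27/5)
obs 7: x=3 → posterior Dirichlet(11/4, 8, 8, 32/5)
obs 8: x=1 → posterior Dirichlet(11/4, 9, 8, 32/5)
obs 9: x=0 → posterior Dirichlet(15/4, 9, 8, 32/5)
obs 10: x=3 → posterior Dirichlet(15/4, 9, 8, 37/5)
obs 11: x=3 → posterior Dirichlet(15/4, 9, 8, 42/5)
obs 12: x=3 → posterior Dirichlet(15/4, 9, 8, 47/5)
obs 13: x=0 → posterior Dirichlet(19/4, 9, 8, 47/5)

180/623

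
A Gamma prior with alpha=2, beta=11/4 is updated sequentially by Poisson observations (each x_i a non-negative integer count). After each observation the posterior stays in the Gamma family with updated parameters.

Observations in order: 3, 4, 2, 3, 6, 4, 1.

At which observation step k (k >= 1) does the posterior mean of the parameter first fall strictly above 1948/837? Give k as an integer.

obs 1: x=3 → posterior Gamma(5, 15/4)
obs 2: x=4 → posterior Gamma(9, 19/4)
obs 3: x=2 → posterior Gamma(11, 23/4)
obs 4: x=3 → posterior Gamma(14, 27/4)
obs 5: x=6 → posterior Gamma(20, 31/4)
obs 6: x=4 → posterior Gamma(24, 35/4)
obs 7: x=1 → posterior Gamma(25, 39/4)

k = 5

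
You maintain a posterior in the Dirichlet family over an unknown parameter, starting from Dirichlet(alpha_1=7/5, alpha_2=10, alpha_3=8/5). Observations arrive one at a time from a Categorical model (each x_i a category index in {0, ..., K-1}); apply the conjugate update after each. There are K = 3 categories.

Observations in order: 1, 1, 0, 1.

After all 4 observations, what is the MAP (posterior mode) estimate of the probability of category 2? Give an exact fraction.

3/70

obs 1: x=1 → posterior Dirichlet(7/5, 11, 8/5)
obs 2: x=1 → posterior Dirichlet(7/5, 12, 8/5)
obs 3: x=0 → posterior Dirichlet(12/5, 12, 8/5)
obs 4: x=1 → posterior Dirichlet(12/5, 13, 8/5)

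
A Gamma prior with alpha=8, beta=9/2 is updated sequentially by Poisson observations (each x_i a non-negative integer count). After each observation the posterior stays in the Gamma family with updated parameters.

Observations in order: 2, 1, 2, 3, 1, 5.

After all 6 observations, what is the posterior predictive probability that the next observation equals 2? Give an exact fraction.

obs 1: x=2 → posterior Gamma(10, 11/2)
obs 2: x=1 → posterior Gamma(11, 13/2)
obs 3: x=2 → posterior Gamma(13, 15/2)
obs 4: x=3 → posterior Gamma(16, 17/2)
obs 5: x=1 → posterior Gamma(17, 19/2)
obs 6: x=5 → posterior Gamma(22, 21/2)

5398550404988647849756158965004/20880467999847912034355032910567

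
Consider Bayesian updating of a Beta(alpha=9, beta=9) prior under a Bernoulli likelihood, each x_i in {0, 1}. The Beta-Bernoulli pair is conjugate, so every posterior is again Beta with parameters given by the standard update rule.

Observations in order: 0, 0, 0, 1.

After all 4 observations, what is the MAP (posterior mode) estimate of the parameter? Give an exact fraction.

9/20

obs 1: x=0 → posterior Beta(9, 10)
obs 2: x=0 → posterior Beta(9, 11)
obs 3: x=0 → posterior Beta(9, 12)
obs 4: x=1 → posterior Beta(10, 12)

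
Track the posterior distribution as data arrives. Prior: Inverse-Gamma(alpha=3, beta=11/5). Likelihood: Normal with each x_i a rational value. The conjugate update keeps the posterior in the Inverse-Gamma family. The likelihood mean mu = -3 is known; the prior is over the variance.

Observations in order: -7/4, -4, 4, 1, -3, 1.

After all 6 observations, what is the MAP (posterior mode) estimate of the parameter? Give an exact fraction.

obs 1: x=-7/4 → posterior Inverse-Gamma(7/2, 477/160)
obs 2: x=-4 → posterior Inverse-Gamma(4, 557/160)
obs 3: x=4 → posterior Inverse-Gamma(9/2, 4477/160)
obs 4: x=1 → posterior Inverse-Gamma(5, 5757/160)
obs 5: x=-3 → posterior Inverse-Gamma(11/2, 5757/160)
obs 6: x=1 → posterior Inverse-Gamma(6, 7037/160)

7037/1120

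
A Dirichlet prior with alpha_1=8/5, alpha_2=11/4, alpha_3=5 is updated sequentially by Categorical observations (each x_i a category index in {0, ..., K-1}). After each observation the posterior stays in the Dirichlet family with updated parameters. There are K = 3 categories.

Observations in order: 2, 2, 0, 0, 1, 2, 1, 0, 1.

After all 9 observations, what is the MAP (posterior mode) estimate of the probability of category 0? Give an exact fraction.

obs 1: x=2 → posterior Dirichlet(8/5, 11/4, 6)
obs 2: x=2 → posterior Dirichlet(8/5, 11/4, 7)
obs 3: x=0 → posterior Dirichlet(13/5, 11/4, 7)
obs 4: x=0 → posterior Dirichlet(18/5, 11/4, 7)
obs 5: x=1 → posterior Dirichlet(18/5, 15/4, 7)
obs 6: x=2 → posterior Dirichlet(18/5, 15/4, 8)
obs 7: x=1 → posterior Dirichlet(18/5, 19/4, 8)
obs 8: x=0 → posterior Dirichlet(23/5, 19/4, 8)
obs 9: x=1 → posterior Dirichlet(23/5, 23/4, 8)

72/307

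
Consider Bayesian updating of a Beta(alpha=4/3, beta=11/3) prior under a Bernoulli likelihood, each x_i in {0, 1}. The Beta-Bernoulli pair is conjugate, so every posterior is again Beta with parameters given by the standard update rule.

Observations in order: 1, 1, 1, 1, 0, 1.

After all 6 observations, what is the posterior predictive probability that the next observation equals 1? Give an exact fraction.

obs 1: x=1 → posterior Beta(7/3, 11/3)
obs 2: x=1 → posterior Beta(10/3, 11/3)
obs 3: x=1 → posterior Beta(13/3, 11/3)
obs 4: x=1 → posterior Beta(16/3, 11/3)
obs 5: x=0 → posterior Beta(16/3, 14/3)
obs 6: x=1 → posterior Beta(19/3, 14/3)

19/33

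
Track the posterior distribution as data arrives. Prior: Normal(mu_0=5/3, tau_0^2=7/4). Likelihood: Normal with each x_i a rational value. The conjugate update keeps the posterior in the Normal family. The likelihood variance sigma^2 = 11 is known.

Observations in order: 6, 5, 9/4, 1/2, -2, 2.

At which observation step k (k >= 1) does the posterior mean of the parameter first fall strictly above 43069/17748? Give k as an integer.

k = 2

obs 1: x=6 → posterior Normal(346/153, 77/51)
obs 2: x=5 → posterior Normal(451/174, 77/58)
obs 3: x=9/4 → posterior Normal(1993/780, 77/65)
obs 4: x=1/2 → posterior Normal(2035/864, 77/72)
obs 5: x=-2 → posterior Normal(1867/948, 77/79)
obs 6: x=2 → posterior Normal(2035/1032, 77/86)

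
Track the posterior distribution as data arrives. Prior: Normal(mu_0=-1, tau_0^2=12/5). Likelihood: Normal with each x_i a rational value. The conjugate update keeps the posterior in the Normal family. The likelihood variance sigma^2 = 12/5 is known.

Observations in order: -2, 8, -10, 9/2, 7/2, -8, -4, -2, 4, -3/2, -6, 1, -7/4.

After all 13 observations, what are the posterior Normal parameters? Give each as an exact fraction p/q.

mu_0=-61/56, tau_0^2=6/35

obs 1: x=-2 → posterior Normal(-3/2, 6/5)
obs 2: x=8 → posterior Normal(5/3, 4/5)
obs 3: x=-10 → posterior Normal(-5/4, 3/5)
obs 4: x=9/2 → posterior Normal(-1/10, 12/25)
obs 5: x=7/2 → posterior Normal(1/2, 2/5)
obs 6: x=-8 → posterior Normal(-5/7, 12/35)
obs 7: x=-4 → posterior Normal(-9/8, 3/10)
obs 8: x=-2 → posterior Normal(-11/9, 4/15)
obs 9: x=4 → posterior Normal(-7/10, 6/25)
obs 10: x=-3/2 → posterior Normal(-17/22, 12/55)
obs 11: x=-6 → posterior Normal(-29/24, 1/5)
obs 12: x=1 → posterior Normal(-27/26, 12/65)
obs 13: x=-7/4 → posterior Normal(-61/56, 6/35)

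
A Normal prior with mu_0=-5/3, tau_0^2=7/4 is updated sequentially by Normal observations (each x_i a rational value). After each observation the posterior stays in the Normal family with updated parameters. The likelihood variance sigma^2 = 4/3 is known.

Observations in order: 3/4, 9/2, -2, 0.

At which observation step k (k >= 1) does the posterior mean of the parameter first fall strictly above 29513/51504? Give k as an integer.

k = 2

obs 1: x=3/4 → posterior Normal(-131/444, 28/37)
obs 2: x=9/2 → posterior Normal(1003/696, 14/29)
obs 3: x=-2 → posterior Normal(499/948, 28/79)
obs 4: x=0 → posterior Normal(499/1200, 7/25)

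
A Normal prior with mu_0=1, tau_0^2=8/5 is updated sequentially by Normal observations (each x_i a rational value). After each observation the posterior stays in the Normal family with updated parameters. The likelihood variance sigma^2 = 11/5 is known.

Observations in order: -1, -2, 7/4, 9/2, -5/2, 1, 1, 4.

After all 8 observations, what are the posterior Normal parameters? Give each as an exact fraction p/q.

obs 1: x=-1 → posterior Normal(3/19, 88/95)
obs 2: x=-2 → posterior Normal(-13/27, 88/135)
obs 3: x=7/4 → posterior Normal(1/35, 88/175)
obs 4: x=9/2 → posterior Normal(37/43, 88/215)
obs 5: x=-5/2 → posterior Normal(1/3, 88/255)
obs 6: x=1 → posterior Normal(25/59, 88/295)
obs 7: x=1 → posterior Normal(33/67, 88/335)
obs 8: x=4 → posterior Normal(13/15, 88/375)

mu_0=13/15, tau_0^2=88/375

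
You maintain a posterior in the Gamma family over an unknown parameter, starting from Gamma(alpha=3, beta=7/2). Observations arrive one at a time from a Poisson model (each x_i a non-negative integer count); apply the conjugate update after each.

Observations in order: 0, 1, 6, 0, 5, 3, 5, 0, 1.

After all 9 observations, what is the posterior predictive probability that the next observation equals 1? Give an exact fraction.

56843418860808014869689941406250000/202755595904452569706561330872953769

obs 1: x=0 → posterior Gamma(3, 9/2)
obs 2: x=1 → posterior Gamma(4, 11/2)
obs 3: x=6 → posterior Gamma(10, 13/2)
obs 4: x=0 → posterior Gamma(10, 15/2)
obs 5: x=5 → posterior Gamma(15, 17/2)
obs 6: x=3 → posterior Gamma(18, 19/2)
obs 7: x=5 → posterior Gamma(23, 21/2)
obs 8: x=0 → posterior Gamma(23, 23/2)
obs 9: x=1 → posterior Gamma(24, 25/2)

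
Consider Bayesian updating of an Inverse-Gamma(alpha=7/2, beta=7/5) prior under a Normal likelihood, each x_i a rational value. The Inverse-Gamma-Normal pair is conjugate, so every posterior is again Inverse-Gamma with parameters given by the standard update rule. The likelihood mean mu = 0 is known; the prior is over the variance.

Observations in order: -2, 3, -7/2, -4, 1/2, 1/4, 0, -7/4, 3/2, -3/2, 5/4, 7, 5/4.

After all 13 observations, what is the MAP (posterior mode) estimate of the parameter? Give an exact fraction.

2081/440

obs 1: x=-2 → posterior Inverse-Gamma(4, 17/5)
obs 2: x=3 → posterior Inverse-Gamma(9/2, 79/10)
obs 3: x=-7/2 → posterior Inverse-Gamma(5, 561/40)
obs 4: x=-4 → posterior Inverse-Gamma(11/2, 881/40)
obs 5: x=1/2 → posterior Inverse-Gamma(6, 443/20)
obs 6: x=1/4 → posterior Inverse-Gamma(13/2, 3549/160)
obs 7: x=0 → posterior Inverse-Gamma(7, 3549/160)
obs 8: x=-7/4 → posterior Inverse-Gamma(15/2, 1897/80)
obs 9: x=3/2 → posterior Inverse-Gamma(8, 1987/80)
obs 10: x=-3/2 → posterior Inverse-Gamma(17/2, 2077/80)
obs 11: x=5/4 → posterior Inverse-Gamma(9, 4279/160)
obs 12: x=7 → posterior Inverse-Gamma(19/2, 8199/160)
obs 13: x=5/4 → posterior Inverse-Gamma(10, 2081/40)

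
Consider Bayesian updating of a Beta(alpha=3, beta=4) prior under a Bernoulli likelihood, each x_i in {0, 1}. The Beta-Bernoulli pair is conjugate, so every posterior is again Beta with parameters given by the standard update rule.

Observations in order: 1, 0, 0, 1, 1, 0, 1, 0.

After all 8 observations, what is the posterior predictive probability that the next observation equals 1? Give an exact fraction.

obs 1: x=1 → posterior Beta(4, 4)
obs 2: x=0 → posterior Beta(4, 5)
obs 3: x=0 → posterior Beta(4, 6)
obs 4: x=1 → posterior Beta(5, 6)
obs 5: x=1 → posterior Beta(6, 6)
obs 6: x=0 → posterior Beta(6, 7)
obs 7: x=1 → posterior Beta(7, 7)
obs 8: x=0 → posterior Beta(7, 8)

7/15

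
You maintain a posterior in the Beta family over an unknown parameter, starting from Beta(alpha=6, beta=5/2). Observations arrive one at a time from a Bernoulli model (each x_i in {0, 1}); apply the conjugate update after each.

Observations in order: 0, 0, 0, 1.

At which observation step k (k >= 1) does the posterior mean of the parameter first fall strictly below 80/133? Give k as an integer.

obs 1: x=0 → posterior Beta(6, 7/2)
obs 2: x=0 → posterior Beta(6, 9/2)
obs 3: x=0 → posterior Beta(6, 11/2)
obs 4: x=1 → posterior Beta(7, 11/2)

k = 2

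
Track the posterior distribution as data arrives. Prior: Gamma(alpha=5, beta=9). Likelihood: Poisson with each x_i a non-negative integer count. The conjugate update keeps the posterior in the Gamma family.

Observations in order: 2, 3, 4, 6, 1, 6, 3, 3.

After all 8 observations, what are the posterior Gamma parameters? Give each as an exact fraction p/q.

obs 1: x=2 → posterior Gamma(7, 10)
obs 2: x=3 → posterior Gamma(10, 11)
obs 3: x=4 → posterior Gamma(14, 12)
obs 4: x=6 → posterior Gamma(20, 13)
obs 5: x=1 → posterior Gamma(21, 14)
obs 6: x=6 → posterior Gamma(27, 15)
obs 7: x=3 → posterior Gamma(30, 16)
obs 8: x=3 → posterior Gamma(33, 17)

alpha=33, beta=17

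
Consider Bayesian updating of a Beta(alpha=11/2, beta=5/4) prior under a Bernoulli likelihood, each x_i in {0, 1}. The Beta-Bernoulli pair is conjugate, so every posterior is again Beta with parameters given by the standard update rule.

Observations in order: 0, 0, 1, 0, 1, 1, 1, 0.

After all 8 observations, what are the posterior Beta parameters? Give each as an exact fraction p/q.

alpha=19/2, beta=21/4

obs 1: x=0 → posterior Beta(11/2, 9/4)
obs 2: x=0 → posterior Beta(11/2, 13/4)
obs 3: x=1 → posterior Beta(13/2, 13/4)
obs 4: x=0 → posterior Beta(13/2, 17/4)
obs 5: x=1 → posterior Beta(15/2, 17/4)
obs 6: x=1 → posterior Beta(17/2, 17/4)
obs 7: x=1 → posterior Beta(19/2, 17/4)
obs 8: x=0 → posterior Beta(19/2, 21/4)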